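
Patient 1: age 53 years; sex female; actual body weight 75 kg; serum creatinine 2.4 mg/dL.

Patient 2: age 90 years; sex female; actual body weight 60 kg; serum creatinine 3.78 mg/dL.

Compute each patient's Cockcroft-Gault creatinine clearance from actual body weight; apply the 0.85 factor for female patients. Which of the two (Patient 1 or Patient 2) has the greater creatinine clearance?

Patient 1

Patient 1: CrCl = (140 − 53) × 75 / (72 × 2.4) × 0.85 = 6525.0 / 172.80 × 0.85 ≈ 32.1 mL/min
Patient 2: CrCl = (140 − 90) × 60 / (72 × 3.78) × 0.85 = 3000.0 / 272.16 × 0.85 ≈ 9.4 mL/min
32.1 vs 9.4 mL/min → Patient 1 is higher.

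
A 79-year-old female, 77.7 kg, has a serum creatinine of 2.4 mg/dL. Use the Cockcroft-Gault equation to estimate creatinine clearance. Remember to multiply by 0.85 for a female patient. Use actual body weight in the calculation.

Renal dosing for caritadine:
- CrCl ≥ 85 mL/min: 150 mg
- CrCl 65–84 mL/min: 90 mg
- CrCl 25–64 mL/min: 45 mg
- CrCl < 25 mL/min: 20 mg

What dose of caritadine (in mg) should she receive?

CrCl = (140 − 79) × 77.7 / (72 × 2.4) × 0.85 = 4739.7 / 172.80 × 0.85 ≈ 23.3 mL/min
CrCl ≈ 23 mL/min → bracket < 25 mL/min.
Dose for this bracket: 20 mg.

20 mg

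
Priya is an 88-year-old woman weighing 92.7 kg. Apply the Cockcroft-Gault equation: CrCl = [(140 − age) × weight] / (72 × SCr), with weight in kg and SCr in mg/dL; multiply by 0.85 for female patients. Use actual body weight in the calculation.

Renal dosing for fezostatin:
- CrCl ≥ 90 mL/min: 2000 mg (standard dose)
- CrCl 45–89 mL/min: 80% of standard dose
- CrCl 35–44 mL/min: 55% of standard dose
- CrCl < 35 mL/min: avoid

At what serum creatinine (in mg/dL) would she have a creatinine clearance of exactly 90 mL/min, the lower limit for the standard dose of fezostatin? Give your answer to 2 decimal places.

0.63 mg/dL

Standard dose requires CrCl ≥ 90 mL/min.
Set (140 − 88) × 92.7 × 0.85 / (72 × SCr) = 90
SCr = (140 − 88) × 92.7 × 0.85 / (72 × 90) = 0.632 mg/dL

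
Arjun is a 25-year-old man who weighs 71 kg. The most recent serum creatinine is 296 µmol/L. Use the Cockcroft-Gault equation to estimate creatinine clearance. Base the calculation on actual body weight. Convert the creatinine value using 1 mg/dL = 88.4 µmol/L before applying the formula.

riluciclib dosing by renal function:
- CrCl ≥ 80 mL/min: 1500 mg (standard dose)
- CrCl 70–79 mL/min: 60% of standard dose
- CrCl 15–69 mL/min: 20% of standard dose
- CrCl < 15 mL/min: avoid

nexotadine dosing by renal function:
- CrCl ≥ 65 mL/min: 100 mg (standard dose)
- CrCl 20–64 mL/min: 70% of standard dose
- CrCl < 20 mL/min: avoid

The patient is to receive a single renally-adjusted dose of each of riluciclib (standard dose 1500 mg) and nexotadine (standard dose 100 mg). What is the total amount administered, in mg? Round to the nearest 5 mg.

370 mg

SCr = 296 / 88.4 = 3.348 mg/dL
CrCl = (140 − 25) × 71 / (72 × 3.348) = 8165.0 / 241.06 ≈ 33.9 mL/min
CrCl ≈ 34 mL/min.
riluciclib: 15–69 mL/min → 20% of 1500 mg = 300 mg.
nexotadine: 20–64 mL/min → 70% of 100 mg = 70 mg.
Total = 300 + 70 = 370 mg.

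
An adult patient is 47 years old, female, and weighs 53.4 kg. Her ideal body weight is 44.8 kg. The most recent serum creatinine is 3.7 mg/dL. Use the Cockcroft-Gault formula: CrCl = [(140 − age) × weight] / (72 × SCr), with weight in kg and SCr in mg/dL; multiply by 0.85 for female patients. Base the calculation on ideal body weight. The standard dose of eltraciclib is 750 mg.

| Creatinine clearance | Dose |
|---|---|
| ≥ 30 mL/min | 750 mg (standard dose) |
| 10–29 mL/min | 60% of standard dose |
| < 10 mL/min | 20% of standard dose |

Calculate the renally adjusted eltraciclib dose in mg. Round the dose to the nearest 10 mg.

450 mg

CrCl = (140 − 47) × 44.8 / (72 × 3.7) × 0.85 = 4166.4 / 266.40 × 0.85 ≈ 13.3 mL/min
CrCl ≈ 13 mL/min → bracket 10–29 mL/min.
60% of 750 mg = 450 mg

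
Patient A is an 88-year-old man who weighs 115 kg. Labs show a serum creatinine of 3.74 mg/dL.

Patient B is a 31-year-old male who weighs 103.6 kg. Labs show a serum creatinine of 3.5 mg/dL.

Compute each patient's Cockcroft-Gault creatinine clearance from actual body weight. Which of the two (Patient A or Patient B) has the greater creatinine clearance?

Patient B

Patient A: CrCl = (140 − 88) × 115 / (72 × 3.74) = 5980.0 / 269.28 ≈ 22.2 mL/min
Patient B: CrCl = (140 − 31) × 103.6 / (72 × 3.5) = 11292.4 / 252.00 ≈ 44.8 mL/min
22.2 vs 44.8 mL/min → Patient B is higher.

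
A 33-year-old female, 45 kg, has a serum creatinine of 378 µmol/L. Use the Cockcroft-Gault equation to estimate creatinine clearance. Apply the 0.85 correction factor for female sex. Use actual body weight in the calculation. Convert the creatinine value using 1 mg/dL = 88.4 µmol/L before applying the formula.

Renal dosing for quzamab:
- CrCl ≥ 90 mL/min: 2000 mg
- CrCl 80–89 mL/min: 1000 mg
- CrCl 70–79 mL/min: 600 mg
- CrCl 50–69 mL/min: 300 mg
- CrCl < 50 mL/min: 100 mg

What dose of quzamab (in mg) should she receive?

100 mg

SCr = 378 / 88.4 = 4.276 mg/dL
CrCl = (140 − 33) × 45 / (72 × 4.276) × 0.85 = 4815.0 / 307.87 × 0.85 ≈ 13.3 mL/min
CrCl ≈ 13 mL/min → bracket < 50 mL/min.
Dose for this bracket: 100 mg.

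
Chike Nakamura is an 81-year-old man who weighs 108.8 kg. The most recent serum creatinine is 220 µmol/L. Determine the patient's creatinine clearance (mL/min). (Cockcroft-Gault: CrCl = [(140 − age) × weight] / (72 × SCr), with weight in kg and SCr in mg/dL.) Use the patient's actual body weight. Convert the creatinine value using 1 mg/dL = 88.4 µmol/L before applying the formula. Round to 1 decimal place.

SCr = 220 / 88.4 = 2.489 mg/dL
CrCl = (140 − 81) × 108.8 / (72 × 2.489) = 6419.2 / 179.21 ≈ 35.8 mL/min

35.8 mL/min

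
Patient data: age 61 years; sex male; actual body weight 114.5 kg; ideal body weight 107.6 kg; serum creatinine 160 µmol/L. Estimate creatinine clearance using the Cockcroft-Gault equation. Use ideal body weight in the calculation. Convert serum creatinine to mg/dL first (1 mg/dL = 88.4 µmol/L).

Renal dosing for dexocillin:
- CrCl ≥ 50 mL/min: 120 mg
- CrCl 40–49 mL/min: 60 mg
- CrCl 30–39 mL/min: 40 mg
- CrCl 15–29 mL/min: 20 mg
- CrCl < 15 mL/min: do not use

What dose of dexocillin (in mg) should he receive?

SCr = 160 / 88.4 = 1.81 mg/dL
CrCl = (140 − 61) × 107.6 / (72 × 1.81) = 8500.4 / 130.32 ≈ 65.2 mL/min
CrCl ≈ 65 mL/min → bracket ≥ 50 mL/min.
Dose for this bracket: 120 mg.

120 mg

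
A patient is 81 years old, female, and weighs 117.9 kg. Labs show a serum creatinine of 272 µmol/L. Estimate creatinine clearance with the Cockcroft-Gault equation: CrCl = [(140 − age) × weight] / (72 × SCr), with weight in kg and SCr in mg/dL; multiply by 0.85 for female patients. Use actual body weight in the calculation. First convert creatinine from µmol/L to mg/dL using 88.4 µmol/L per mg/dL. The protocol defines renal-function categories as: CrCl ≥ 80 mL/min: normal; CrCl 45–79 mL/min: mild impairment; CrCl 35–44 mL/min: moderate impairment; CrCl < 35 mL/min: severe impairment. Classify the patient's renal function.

SCr = 272 / 88.4 = 3.077 mg/dL
CrCl = (140 − 81) × 117.9 / (72 × 3.077) × 0.85 = 6956.1 / 221.54 × 0.85 ≈ 26.7 mL/min
27 mL/min falls in the 'severe impairment' range.

severe impairment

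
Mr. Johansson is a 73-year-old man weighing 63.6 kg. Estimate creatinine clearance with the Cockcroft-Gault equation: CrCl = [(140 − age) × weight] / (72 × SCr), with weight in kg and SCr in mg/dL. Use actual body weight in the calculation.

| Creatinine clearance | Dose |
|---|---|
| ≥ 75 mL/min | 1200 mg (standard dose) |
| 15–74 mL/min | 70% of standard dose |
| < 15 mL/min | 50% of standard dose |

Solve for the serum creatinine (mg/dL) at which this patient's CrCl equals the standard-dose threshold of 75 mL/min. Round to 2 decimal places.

0.79 mg/dL

Standard dose requires CrCl ≥ 75 mL/min.
Set (140 − 73) × 63.6 / (72 × SCr) = 75
SCr = (140 − 73) × 63.6 / (72 × 75) = 0.789 mg/dL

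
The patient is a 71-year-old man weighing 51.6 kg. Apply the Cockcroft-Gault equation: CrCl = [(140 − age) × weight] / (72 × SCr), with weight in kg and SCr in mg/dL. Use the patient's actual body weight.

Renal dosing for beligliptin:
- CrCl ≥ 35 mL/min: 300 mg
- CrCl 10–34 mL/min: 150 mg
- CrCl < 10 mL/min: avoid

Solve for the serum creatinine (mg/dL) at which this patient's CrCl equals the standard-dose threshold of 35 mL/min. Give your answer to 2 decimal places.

1.41 mg/dL

Standard dose requires CrCl ≥ 35 mL/min.
Set (140 − 71) × 51.6 / (72 × SCr) = 35
SCr = (140 − 71) × 51.6 / (72 × 35) = 1.413 mg/dL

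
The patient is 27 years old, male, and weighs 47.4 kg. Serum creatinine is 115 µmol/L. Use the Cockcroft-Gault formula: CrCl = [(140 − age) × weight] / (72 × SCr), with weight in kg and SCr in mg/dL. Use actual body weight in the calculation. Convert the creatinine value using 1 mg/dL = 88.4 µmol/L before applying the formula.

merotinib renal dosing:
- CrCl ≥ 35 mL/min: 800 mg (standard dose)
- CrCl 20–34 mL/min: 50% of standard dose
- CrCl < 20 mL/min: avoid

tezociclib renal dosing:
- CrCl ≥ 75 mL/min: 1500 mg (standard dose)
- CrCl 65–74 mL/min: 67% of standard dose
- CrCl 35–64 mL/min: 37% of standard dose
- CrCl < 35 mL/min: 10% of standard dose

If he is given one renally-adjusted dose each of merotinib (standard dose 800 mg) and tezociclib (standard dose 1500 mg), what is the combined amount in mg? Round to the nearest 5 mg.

1355 mg

SCr = 115 / 88.4 = 1.301 mg/dL
CrCl = (140 − 27) × 47.4 / (72 × 1.301) = 5356.2 / 93.67 ≈ 57.2 mL/min
CrCl ≈ 57 mL/min.
merotinib: ≥ 35 mL/min → 100% of 800 mg = 800 mg.
tezociclib: 35–64 mL/min → 37% of 1500 mg = 555 mg.
Total = 800 + 555 = 1355 mg.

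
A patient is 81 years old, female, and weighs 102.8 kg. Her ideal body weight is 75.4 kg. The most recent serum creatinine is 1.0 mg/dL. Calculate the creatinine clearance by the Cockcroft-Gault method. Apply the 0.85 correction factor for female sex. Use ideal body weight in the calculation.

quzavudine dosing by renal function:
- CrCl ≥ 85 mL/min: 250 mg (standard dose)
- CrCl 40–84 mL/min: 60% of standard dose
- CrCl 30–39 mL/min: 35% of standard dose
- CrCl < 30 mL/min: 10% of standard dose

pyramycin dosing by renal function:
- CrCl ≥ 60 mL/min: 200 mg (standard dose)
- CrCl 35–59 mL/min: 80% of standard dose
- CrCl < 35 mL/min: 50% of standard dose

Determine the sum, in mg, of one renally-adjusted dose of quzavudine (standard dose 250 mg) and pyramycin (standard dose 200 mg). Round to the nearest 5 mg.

CrCl = (140 − 81) × 75.4 / (72 × 1) × 0.85 = 4448.6 / 72.00 × 0.85 ≈ 52.5 mL/min
CrCl ≈ 53 mL/min.
quzavudine: 40–84 mL/min → 60% of 250 mg = 150 mg.
pyramycin: 35–59 mL/min → 80% of 200 mg = 160 mg.
Total = 150 + 160 = 310 mg.

310 mg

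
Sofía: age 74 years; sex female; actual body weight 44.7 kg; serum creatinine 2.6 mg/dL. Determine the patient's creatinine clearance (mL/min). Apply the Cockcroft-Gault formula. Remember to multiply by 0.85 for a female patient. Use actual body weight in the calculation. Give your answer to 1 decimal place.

CrCl = (140 − 74) × 44.7 / (72 × 2.6) × 0.85 = 2950.2 / 187.20 × 0.85 ≈ 13.4 mL/min

13.4 mL/min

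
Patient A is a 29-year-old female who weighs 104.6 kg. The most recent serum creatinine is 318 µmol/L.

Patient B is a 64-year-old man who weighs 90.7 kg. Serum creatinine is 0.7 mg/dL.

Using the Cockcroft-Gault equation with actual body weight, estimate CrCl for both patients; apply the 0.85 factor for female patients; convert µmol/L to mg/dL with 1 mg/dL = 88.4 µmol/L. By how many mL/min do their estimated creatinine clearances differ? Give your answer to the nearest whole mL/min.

Patient A: SCr = 318 / 88.4 = 3.597 mg/dL
Patient A: CrCl = (140 − 29) × 104.6 / (72 × 3.597) × 0.85 = 11610.6 / 258.98 × 0.85 ≈ 38.1 mL/min
Patient B: CrCl = (140 − 64) × 90.7 / (72 × 0.7) = 6893.2 / 50.40 ≈ 136.8 mL/min
|38.1 − 136.8| = 98.7 mL/min

99 mL/min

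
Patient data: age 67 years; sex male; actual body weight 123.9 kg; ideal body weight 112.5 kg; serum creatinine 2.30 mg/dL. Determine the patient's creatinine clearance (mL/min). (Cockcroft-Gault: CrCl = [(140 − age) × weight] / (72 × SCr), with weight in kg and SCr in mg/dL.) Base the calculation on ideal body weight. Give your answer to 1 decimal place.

49.6 mL/min

CrCl = (140 − 67) × 112.5 / (72 × 2.3) = 8212.5 / 165.60 ≈ 49.6 mL/min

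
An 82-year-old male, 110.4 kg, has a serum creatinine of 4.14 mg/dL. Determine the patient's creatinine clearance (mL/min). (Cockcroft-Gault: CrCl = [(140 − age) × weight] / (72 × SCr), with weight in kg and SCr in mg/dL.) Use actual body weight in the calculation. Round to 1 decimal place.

CrCl = (140 − 82) × 110.4 / (72 × 4.14) = 6403.2 / 298.08 ≈ 21.5 mL/min

21.5 mL/min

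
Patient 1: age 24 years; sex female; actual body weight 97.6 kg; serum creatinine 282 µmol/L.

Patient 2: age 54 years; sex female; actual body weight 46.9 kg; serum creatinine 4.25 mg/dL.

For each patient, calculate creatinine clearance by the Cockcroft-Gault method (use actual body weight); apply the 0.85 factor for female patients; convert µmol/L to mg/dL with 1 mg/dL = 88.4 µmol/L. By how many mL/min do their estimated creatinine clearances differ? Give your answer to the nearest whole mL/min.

Patient 1: SCr = 282 / 88.4 = 3.19 mg/dL
Patient 1: CrCl = (140 − 24) × 97.6 / (72 × 3.19) × 0.85 = 11321.6 / 229.68 × 0.85 ≈ 41.9 mL/min
Patient 2: CrCl = (140 − 54) × 46.9 / (72 × 4.25) × 0.85 = 4033.4 / 306.00 × 0.85 ≈ 11.2 mL/min
|41.9 − 11.2| = 30.7 mL/min

31 mL/min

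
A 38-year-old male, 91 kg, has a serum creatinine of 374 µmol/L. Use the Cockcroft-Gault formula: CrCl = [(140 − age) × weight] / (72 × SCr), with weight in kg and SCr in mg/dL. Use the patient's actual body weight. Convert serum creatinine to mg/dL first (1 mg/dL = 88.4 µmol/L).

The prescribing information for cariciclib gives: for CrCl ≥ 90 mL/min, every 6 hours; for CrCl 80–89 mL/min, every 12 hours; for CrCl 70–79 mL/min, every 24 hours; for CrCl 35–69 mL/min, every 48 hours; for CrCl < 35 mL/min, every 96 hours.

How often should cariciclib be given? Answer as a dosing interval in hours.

every 96 hours

SCr = 374 / 88.4 = 4.231 mg/dL
CrCl = (140 − 38) × 91 / (72 × 4.231) = 9282.0 / 304.63 ≈ 30.5 mL/min
CrCl ≈ 30 mL/min → bracket < 35 mL/min → every 96 hours.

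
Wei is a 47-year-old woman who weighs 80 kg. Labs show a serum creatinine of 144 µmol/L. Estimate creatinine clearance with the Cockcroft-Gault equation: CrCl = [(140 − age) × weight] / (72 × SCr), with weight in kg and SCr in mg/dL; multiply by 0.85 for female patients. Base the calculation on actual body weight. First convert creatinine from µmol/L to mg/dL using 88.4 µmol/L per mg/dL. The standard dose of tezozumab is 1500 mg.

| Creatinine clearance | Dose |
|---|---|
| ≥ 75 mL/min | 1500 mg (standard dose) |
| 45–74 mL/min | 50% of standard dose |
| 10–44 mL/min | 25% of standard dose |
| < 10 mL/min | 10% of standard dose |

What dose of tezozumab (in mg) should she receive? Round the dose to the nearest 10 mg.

SCr = 144 / 88.4 = 1.629 mg/dL
CrCl = (140 − 47) × 80 / (72 × 1.629) × 0.85 = 7440.0 / 117.29 × 0.85 ≈ 53.9 mL/min
CrCl ≈ 54 mL/min → bracket 45–74 mL/min.
50% of 1500 mg = 750 mg

750 mg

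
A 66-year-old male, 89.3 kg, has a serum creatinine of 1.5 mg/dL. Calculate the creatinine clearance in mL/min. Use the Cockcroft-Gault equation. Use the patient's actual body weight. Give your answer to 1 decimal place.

CrCl = (140 − 66) × 89.3 / (72 × 1.5) = 6608.2 / 108.00 ≈ 61.2 mL/min

61.2 mL/min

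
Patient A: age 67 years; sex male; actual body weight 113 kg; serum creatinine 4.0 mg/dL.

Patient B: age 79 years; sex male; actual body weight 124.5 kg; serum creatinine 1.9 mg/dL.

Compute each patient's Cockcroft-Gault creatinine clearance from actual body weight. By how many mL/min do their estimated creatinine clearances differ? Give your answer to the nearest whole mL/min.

Patient A: CrCl = (140 − 67) × 113 / (72 × 4) = 8249.0 / 288.00 ≈ 28.6 mL/min
Patient B: CrCl = (140 − 79) × 124.5 / (72 × 1.9) = 7594.5 / 136.80 ≈ 55.5 mL/min
|28.6 − 55.5| = 26.9 mL/min

27 mL/min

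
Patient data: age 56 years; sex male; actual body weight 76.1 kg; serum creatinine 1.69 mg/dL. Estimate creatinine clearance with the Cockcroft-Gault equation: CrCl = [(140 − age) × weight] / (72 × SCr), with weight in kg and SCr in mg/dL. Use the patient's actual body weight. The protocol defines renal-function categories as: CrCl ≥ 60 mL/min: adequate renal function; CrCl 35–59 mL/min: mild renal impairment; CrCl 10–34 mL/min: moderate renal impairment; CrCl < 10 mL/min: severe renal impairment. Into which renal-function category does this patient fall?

CrCl = (140 − 56) × 76.1 / (72 × 1.69) = 6392.4 / 121.68 ≈ 52.5 mL/min
53 mL/min falls in the 'mild renal impairment' range.

mild renal impairment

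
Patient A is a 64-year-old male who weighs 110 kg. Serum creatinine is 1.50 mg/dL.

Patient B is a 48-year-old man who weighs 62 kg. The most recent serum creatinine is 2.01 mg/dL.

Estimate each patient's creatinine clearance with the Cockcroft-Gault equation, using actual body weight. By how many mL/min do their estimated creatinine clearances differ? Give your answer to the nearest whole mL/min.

Patient A: CrCl = (140 − 64) × 110 / (72 × 1.5) = 8360.0 / 108.00 ≈ 77.4 mL/min
Patient B: CrCl = (140 − 48) × 62 / (72 × 2.01) = 5704.0 / 144.72 ≈ 39.4 mL/min
|77.4 − 39.4| = 38.0 mL/min

38 mL/min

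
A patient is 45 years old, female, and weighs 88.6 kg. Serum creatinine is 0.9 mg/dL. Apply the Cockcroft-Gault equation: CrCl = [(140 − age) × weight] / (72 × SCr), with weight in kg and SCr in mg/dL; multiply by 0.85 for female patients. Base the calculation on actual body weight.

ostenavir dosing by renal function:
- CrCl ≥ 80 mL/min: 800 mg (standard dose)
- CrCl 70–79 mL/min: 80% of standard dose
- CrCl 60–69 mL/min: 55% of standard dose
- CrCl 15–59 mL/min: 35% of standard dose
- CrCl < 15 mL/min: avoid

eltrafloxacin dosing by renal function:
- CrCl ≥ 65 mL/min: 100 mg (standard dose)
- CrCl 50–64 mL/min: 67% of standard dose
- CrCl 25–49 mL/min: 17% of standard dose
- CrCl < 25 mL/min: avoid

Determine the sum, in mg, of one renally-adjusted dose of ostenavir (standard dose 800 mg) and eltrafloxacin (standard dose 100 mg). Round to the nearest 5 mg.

CrCl = (140 − 45) × 88.6 / (72 × 0.9) × 0.85 = 8417.0 / 64.80 × 0.85 ≈ 110.4 mL/min
CrCl ≈ 110 mL/min.
ostenavir: ≥ 80 mL/min → 100% of 800 mg = 800 mg.
eltrafloxacin: ≥ 65 mL/min → 100% of 100 mg = 100 mg.
Total = 800 + 100 = 900 mg.

900 mg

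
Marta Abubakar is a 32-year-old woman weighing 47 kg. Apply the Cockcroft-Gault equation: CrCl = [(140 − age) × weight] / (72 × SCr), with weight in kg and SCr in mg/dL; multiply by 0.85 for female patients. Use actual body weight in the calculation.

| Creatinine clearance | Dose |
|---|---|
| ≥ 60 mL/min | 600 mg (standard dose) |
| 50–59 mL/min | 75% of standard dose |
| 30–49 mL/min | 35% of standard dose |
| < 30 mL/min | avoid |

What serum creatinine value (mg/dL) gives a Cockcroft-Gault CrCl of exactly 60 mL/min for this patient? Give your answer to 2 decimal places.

Standard dose requires CrCl ≥ 60 mL/min.
Set (140 − 32) × 47 × 0.85 / (72 × SCr) = 60
SCr = (140 − 32) × 47 × 0.85 / (72 × 60) = 0.999 mg/dL

1.00 mg/dL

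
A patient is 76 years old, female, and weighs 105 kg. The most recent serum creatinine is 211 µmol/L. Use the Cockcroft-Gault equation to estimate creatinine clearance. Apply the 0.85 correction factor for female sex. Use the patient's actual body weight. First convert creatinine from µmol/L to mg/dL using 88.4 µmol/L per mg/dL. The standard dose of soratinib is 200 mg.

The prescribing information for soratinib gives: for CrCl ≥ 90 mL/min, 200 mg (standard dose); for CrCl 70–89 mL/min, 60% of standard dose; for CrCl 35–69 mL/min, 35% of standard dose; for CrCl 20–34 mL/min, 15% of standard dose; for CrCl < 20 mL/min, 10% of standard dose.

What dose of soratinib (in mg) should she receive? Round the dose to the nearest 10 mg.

SCr = 211 / 88.4 = 2.387 mg/dL
CrCl = (140 − 76) × 105 / (72 × 2.387) × 0.85 = 6720.0 / 171.86 × 0.85 ≈ 33.2 mL/min
CrCl ≈ 33 mL/min → bracket 20–34 mL/min.
15% of 200 mg = 30 mg

30 mg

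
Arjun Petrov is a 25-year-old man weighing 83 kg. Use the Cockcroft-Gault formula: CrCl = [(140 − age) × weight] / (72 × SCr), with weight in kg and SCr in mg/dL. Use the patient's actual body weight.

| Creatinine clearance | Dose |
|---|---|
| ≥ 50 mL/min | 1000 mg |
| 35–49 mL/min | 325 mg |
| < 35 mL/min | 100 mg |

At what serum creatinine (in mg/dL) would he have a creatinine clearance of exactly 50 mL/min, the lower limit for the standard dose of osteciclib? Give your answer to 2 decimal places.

Standard dose requires CrCl ≥ 50 mL/min.
Set (140 − 25) × 83 / (72 × SCr) = 50
SCr = (140 − 25) × 83 / (72 × 50) = 2.651 mg/dL

2.65 mg/dL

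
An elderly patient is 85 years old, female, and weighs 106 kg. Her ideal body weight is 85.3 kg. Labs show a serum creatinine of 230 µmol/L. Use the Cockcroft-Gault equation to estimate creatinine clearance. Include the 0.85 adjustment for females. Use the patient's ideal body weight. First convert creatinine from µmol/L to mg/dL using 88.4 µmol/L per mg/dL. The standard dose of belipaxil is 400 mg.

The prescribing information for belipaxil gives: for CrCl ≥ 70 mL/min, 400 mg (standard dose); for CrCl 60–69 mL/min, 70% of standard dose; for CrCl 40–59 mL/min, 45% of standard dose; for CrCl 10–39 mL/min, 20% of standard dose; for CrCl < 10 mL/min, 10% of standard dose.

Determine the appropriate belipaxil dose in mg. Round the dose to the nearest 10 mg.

SCr = 230 / 88.4 = 2.602 mg/dL
CrCl = (140 − 85) × 85.3 / (72 × 2.602) × 0.85 = 4691.5 / 187.34 × 0.85 ≈ 21.3 mL/min
CrCl ≈ 21 mL/min → bracket 10–39 mL/min.
20% of 400 mg = 80 mg

80 mg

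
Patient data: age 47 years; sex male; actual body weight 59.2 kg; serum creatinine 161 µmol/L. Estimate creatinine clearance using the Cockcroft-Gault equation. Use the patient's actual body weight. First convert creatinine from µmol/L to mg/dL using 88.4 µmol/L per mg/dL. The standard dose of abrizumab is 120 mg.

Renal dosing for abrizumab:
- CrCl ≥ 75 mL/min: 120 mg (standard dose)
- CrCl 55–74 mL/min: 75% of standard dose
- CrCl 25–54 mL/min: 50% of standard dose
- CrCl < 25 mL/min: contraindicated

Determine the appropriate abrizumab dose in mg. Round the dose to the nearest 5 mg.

SCr = 161 / 88.4 = 1.821 mg/dL
CrCl = (140 − 47) × 59.2 / (72 × 1.821) = 5505.6 / 131.11 ≈ 42.0 mL/min
CrCl ≈ 42 mL/min → bracket 25–54 mL/min.
50% of 120 mg = 60 mg

60 mg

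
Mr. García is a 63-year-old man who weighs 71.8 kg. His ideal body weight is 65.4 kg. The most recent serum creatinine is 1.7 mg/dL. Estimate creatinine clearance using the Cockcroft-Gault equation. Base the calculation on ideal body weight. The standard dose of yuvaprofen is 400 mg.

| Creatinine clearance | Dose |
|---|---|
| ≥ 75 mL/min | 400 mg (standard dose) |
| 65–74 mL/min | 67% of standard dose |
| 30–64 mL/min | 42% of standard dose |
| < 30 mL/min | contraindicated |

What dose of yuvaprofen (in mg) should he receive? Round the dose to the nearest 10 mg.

170 mg

CrCl = (140 − 63) × 65.4 / (72 × 1.7) = 5035.8 / 122.40 ≈ 41.1 mL/min
CrCl ≈ 41 mL/min → bracket 30–64 mL/min.
42% of 400 mg = 168 mg → 170 mg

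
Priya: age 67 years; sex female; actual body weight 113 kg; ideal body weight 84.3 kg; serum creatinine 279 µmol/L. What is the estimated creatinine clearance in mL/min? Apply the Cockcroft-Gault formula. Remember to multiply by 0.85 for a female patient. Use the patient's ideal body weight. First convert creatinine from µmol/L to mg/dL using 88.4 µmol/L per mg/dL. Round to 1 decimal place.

23.0 mL/min

SCr = 279 / 88.4 = 3.156 mg/dL
CrCl = (140 − 67) × 84.3 / (72 × 3.156) × 0.85 = 6153.9 / 227.23 × 0.85 ≈ 23.0 mL/min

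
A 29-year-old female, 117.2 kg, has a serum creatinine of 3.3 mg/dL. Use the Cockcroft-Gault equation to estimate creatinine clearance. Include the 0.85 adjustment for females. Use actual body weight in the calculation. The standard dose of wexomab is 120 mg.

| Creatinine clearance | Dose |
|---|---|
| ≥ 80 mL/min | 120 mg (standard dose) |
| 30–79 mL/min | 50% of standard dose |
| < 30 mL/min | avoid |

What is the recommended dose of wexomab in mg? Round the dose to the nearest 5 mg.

CrCl = (140 − 29) × 117.2 / (72 × 3.3) × 0.85 = 13009.2 / 237.60 × 0.85 ≈ 46.5 mL/min
CrCl ≈ 47 mL/min → bracket 30–79 mL/min.
50% of 120 mg = 60 mg

60 mg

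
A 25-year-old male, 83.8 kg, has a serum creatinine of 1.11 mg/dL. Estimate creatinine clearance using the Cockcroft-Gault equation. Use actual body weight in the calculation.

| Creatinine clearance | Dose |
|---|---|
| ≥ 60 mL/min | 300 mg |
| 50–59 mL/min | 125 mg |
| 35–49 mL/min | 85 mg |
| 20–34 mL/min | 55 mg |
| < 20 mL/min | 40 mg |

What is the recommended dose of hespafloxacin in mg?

300 mg

CrCl = (140 − 25) × 83.8 / (72 × 1.11) = 9637.0 / 79.92 ≈ 120.6 mL/min
CrCl ≈ 121 mL/min → bracket ≥ 60 mL/min.
Dose for this bracket: 300 mg.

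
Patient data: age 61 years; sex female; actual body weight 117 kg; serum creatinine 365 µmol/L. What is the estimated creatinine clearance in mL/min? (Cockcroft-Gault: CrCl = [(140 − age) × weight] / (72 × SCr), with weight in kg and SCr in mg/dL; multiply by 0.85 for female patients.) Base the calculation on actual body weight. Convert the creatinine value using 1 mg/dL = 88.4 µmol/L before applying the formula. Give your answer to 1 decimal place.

SCr = 365 / 88.4 = 4.129 mg/dL
CrCl = (140 − 61) × 117 / (72 × 4.129) × 0.85 = 9243.0 / 297.29 × 0.85 ≈ 26.4 mL/min

26.4 mL/min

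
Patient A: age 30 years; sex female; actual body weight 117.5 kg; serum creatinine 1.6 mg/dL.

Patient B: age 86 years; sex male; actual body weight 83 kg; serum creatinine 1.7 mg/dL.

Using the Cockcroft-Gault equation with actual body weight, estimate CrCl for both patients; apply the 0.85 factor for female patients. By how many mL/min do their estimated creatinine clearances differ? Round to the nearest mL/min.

59 mL/min

Patient A: CrCl = (140 − 30) × 117.5 / (72 × 1.6) × 0.85 = 12925.0 / 115.20 × 0.85 ≈ 95.4 mL/min
Patient B: CrCl = (140 − 86) × 83 / (72 × 1.7) = 4482.0 / 122.40 ≈ 36.6 mL/min
|95.4 − 36.6| = 58.8 mL/min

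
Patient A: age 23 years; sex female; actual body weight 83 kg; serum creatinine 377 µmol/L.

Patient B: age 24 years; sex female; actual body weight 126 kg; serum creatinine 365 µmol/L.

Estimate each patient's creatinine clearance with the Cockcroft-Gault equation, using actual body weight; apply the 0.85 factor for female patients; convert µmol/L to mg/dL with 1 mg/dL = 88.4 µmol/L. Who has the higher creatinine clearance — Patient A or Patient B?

Patient A: SCr = 377 / 88.4 = 4.265 mg/dL
Patient A: CrCl = (140 − 23) × 83 / (72 × 4.265) × 0.85 = 9711.0 / 307.08 × 0.85 ≈ 26.9 mL/min
Patient B: SCr = 365 / 88.4 = 4.129 mg/dL
Patient B: CrCl = (140 − 24) × 126 / (72 × 4.129) × 0.85 = 14616.0 / 297.29 × 0.85 ≈ 41.8 mL/min
26.9 vs 41.8 mL/min → Patient B is higher.

Patient B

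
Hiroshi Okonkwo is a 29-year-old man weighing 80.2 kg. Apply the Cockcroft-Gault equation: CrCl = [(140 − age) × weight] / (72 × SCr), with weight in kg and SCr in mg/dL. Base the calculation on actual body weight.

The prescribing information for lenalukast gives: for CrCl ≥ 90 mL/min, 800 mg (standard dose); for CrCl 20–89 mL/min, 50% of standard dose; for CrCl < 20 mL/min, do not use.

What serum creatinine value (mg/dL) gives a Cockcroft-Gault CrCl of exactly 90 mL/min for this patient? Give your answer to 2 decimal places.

1.37 mg/dL

Standard dose requires CrCl ≥ 90 mL/min.
Set (140 − 29) × 80.2 / (72 × SCr) = 90
SCr = (140 − 29) × 80.2 / (72 × 90) = 1.374 mg/dL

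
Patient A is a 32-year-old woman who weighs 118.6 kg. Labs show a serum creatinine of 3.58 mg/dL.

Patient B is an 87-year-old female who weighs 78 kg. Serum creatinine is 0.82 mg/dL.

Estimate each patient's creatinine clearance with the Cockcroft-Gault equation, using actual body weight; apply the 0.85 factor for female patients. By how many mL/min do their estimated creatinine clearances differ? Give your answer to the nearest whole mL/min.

17 mL/min

Patient A: CrCl = (140 − 32) × 118.6 / (72 × 3.58) × 0.85 = 12808.8 / 257.76 × 0.85 ≈ 42.2 mL/min
Patient B: CrCl = (140 − 87) × 78 / (72 × 0.82) × 0.85 = 4134.0 / 59.04 × 0.85 ≈ 59.5 mL/min
|42.2 − 59.5| = 17.3 mL/min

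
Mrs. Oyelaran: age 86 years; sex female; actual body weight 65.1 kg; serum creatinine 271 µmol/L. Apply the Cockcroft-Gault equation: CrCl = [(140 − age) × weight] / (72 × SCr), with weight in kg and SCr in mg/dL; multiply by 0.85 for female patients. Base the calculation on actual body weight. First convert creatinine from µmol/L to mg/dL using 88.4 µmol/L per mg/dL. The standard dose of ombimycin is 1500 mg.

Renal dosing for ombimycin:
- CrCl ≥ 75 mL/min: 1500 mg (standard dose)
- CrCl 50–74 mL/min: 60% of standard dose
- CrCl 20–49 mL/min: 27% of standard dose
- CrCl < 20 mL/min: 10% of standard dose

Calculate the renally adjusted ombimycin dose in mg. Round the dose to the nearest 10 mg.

150 mg

SCr = 271 / 88.4 = 3.066 mg/dL
CrCl = (140 − 86) × 65.1 / (72 × 3.066) × 0.85 = 3515.4 / 220.75 × 0.85 ≈ 13.5 mL/min
CrCl ≈ 14 mL/min → bracket < 20 mL/min.
10% of 1500 mg = 150 mg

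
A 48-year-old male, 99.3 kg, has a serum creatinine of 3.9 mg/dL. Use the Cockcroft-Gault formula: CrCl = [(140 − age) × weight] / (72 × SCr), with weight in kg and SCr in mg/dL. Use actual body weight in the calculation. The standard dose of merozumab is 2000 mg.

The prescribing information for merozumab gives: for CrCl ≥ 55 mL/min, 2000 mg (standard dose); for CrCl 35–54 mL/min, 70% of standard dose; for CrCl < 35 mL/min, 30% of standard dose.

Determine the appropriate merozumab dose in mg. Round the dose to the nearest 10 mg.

600 mg

CrCl = (140 − 48) × 99.3 / (72 × 3.9) = 9135.6 / 280.80 ≈ 32.5 mL/min
CrCl ≈ 33 mL/min → bracket < 35 mL/min.
30% of 2000 mg = 600 mg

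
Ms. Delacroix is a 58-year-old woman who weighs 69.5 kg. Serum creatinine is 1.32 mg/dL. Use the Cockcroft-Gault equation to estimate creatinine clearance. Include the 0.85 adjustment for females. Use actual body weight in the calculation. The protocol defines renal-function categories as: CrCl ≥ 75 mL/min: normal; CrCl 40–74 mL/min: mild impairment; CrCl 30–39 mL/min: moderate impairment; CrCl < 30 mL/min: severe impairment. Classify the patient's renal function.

mild impairment

CrCl = (140 − 58) × 69.5 / (72 × 1.32) × 0.85 = 5699.0 / 95.04 × 0.85 ≈ 51.0 mL/min
51 mL/min falls in the 'mild impairment' range.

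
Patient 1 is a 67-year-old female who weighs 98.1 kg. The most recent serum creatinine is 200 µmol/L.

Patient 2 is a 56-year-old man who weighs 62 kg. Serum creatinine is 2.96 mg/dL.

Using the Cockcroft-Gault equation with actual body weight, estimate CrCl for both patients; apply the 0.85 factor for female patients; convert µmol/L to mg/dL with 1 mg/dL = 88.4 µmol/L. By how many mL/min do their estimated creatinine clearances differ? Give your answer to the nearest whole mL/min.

Patient 1: SCr = 200 / 88.4 = 2.262 mg/dL
Patient 1: CrCl = (140 − 67) × 98.1 / (72 × 2.262) × 0.85 = 7161.3 / 162.86 × 0.85 ≈ 37.4 mL/min
Patient 2: CrCl = (140 − 56) × 62 / (72 × 2.96) = 5208.0 / 213.12 ≈ 24.4 mL/min
|37.4 − 24.4| = 13.0 mL/min

13 mL/min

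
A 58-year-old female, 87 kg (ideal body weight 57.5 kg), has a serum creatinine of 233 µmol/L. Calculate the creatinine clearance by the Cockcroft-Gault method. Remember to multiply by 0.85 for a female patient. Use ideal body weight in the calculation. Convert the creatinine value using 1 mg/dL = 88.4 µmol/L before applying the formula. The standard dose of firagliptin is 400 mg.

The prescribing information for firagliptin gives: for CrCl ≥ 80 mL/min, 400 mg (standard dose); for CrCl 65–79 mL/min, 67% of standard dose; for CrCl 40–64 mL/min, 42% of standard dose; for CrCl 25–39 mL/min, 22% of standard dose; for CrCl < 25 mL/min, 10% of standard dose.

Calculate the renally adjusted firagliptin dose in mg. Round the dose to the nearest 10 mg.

SCr = 233 / 88.4 = 2.636 mg/dL
CrCl = (140 − 58) × 57.5 / (72 × 2.636) × 0.85 = 4715.0 / 189.79 × 0.85 ≈ 21.1 mL/min
CrCl ≈ 21 mL/min → bracket < 25 mL/min.
10% of 400 mg = 40 mg

40 mg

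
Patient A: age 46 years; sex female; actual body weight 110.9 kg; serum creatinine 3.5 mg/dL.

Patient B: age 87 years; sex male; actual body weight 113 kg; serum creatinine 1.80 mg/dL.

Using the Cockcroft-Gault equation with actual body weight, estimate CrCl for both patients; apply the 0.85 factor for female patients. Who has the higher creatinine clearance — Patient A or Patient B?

Patient B

Patient A: CrCl = (140 − 46) × 110.9 / (72 × 3.5) × 0.85 = 10424.6 / 252.00 × 0.85 ≈ 35.2 mL/min
Patient B: CrCl = (140 − 87) × 113 / (72 × 1.8) = 5989.0 / 129.60 ≈ 46.2 mL/min
35.2 vs 46.2 mL/min → Patient B is higher.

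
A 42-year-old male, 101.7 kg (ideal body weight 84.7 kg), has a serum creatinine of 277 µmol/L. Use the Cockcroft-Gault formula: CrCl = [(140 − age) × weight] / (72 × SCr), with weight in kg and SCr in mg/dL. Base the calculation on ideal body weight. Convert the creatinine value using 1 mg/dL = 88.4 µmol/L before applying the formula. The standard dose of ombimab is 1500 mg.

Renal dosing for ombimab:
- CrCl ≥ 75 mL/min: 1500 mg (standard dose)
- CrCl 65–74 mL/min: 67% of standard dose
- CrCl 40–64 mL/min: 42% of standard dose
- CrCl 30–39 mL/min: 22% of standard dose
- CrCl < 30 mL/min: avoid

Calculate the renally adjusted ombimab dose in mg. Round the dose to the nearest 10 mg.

330 mg

SCr = 277 / 88.4 = 3.133 mg/dL
CrCl = (140 − 42) × 84.7 / (72 × 3.133) = 8300.6 / 225.58 ≈ 36.8 mL/min
CrCl ≈ 37 mL/min → bracket 30–39 mL/min.
22% of 1500 mg = 330 mg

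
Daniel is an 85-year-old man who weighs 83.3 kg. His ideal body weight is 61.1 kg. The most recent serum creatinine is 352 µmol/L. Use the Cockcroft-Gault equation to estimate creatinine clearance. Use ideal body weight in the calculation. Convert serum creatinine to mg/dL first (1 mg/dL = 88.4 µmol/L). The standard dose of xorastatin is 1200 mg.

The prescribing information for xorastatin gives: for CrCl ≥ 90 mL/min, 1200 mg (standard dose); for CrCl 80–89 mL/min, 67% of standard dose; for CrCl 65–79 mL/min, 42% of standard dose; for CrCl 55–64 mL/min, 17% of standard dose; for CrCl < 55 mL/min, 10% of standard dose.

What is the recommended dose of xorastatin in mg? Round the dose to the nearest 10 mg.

120 mg

SCr = 352 / 88.4 = 3.982 mg/dL
CrCl = (140 − 85) × 61.1 / (72 × 3.982) = 3360.5 / 286.70 ≈ 11.7 mL/min
CrCl ≈ 12 mL/min → bracket < 55 mL/min.
10% of 1200 mg = 120 mg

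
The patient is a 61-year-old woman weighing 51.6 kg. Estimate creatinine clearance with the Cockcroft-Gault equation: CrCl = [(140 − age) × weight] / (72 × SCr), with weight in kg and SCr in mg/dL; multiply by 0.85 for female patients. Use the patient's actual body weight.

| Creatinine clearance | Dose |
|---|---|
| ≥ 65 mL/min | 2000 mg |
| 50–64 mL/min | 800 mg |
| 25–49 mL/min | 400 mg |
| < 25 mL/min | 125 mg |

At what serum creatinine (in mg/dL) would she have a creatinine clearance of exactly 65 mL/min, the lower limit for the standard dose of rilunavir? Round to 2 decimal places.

Standard dose requires CrCl ≥ 65 mL/min.
Set (140 − 61) × 51.6 × 0.85 / (72 × SCr) = 65
SCr = (140 − 61) × 51.6 × 0.85 / (72 × 65) = 0.740 mg/dL

0.74 mg/dL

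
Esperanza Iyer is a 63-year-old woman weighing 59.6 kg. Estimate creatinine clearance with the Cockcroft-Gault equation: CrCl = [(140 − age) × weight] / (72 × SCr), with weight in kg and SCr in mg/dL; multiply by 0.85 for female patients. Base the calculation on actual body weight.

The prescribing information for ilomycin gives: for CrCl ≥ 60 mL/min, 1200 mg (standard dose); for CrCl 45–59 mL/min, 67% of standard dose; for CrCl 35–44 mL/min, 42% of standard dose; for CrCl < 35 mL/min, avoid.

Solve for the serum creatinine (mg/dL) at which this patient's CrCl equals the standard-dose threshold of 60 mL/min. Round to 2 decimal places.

Standard dose requires CrCl ≥ 60 mL/min.
Set (140 − 63) × 59.6 × 0.85 / (72 × SCr) = 60
SCr = (140 − 63) × 59.6 × 0.85 / (72 × 60) = 0.903 mg/dL

0.90 mg/dL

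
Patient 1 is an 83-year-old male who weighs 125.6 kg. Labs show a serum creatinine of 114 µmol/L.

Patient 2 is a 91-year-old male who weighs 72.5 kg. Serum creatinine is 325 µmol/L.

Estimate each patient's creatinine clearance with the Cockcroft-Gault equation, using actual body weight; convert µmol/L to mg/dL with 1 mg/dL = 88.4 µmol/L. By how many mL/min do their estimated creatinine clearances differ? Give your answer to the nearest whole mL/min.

64 mL/min

Patient 1: SCr = 114 / 88.4 = 1.29 mg/dL
Patient 1: CrCl = (140 − 83) × 125.6 / (72 × 1.29) = 7159.2 / 92.88 ≈ 77.1 mL/min
Patient 2: SCr = 325 / 88.4 = 3.676 mg/dL
Patient 2: CrCl = (140 − 91) × 72.5 / (72 × 3.676) = 3552.5 / 264.67 ≈ 13.4 mL/min
|77.1 − 13.4| = 63.7 mL/min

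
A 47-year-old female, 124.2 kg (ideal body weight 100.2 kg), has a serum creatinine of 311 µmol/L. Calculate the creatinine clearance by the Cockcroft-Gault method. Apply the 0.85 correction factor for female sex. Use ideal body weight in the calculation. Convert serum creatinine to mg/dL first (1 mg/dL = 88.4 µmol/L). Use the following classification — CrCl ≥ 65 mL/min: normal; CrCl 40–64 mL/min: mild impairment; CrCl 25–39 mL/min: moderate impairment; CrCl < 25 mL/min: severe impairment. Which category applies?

SCr = 311 / 88.4 = 3.518 mg/dL
CrCl = (140 − 47) × 100.2 / (72 × 3.518) × 0.85 = 9318.6 / 253.30 × 0.85 ≈ 31.3 mL/min
31 mL/min falls in the 'moderate impairment' range.

moderate impairment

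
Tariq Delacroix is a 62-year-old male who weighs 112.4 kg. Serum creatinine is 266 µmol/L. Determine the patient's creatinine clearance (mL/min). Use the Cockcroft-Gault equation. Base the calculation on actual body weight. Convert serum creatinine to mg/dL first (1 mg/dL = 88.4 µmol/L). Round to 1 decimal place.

40.5 mL/min

SCr = 266 / 88.4 = 3.009 mg/dL
CrCl = (140 − 62) × 112.4 / (72 × 3.009) = 8767.2 / 216.65 ≈ 40.5 mL/min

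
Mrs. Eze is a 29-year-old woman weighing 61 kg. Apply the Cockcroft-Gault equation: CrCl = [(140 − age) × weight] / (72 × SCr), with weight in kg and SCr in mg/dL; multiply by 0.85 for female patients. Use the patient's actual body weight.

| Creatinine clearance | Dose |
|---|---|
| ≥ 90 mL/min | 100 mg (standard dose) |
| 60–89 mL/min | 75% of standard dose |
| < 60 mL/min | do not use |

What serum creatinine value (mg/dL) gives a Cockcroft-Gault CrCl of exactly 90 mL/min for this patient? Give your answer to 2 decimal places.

Standard dose requires CrCl ≥ 90 mL/min.
Set (140 − 29) × 61 × 0.85 / (72 × SCr) = 90
SCr = (140 − 29) × 61 × 0.85 / (72 × 90) = 0.888 mg/dL

0.89 mg/dL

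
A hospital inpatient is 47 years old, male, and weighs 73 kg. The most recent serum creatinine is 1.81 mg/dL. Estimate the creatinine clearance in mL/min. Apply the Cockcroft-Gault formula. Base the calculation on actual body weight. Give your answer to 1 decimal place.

52.1 mL/min

CrCl = (140 − 47) × 73 / (72 × 1.81) = 6789.0 / 130.32 ≈ 52.1 mL/min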